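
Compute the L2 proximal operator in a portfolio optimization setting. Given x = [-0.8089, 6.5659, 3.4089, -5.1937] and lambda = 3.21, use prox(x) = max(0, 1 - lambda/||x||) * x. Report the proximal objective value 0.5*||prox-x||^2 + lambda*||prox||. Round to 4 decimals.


Step 1: Compute ||x||.
||x|| = 9.0753
Step 2: Compute scaling factor.
scale = max(0, 1 - 3.21/9.0753) = 0.6463
Step 3: prox(x) = [-0.5228, 4.2435, 2.2031, -3.3566]
||prox(x)|| = 5.8653
Step 4: Proximal objective.
0.5*||prox-x||^2 = 5.1521
lambda*||prox|| = 18.8276
Total = 23.9796


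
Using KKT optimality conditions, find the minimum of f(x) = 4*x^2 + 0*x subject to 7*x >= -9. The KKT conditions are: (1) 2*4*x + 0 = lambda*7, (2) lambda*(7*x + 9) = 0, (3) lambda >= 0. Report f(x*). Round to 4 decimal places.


Step 1: Try lambda = 0 (constraint inactive).
Stationarity: 2*4*x + 0 = 0
x* = 0/(2*4) = 0.0
Check constraint: 7*0.0 = 0.0 >= -9 -- satisfied.
Step 2: Compute optimal value.
f(x*) = 4*0.0^2 + 0*0.0 = 0.0


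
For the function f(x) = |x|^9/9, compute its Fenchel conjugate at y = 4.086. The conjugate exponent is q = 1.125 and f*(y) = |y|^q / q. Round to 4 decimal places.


The conjugate exponent q satisfies 1/p + 1/q = 1.
p = 9, so q = 9/(9 - 1) = 1.125
|y|^q = 4.086^1.125 = 4.872
f*(4.086) = 4.872 / 1.125 = 4.3307


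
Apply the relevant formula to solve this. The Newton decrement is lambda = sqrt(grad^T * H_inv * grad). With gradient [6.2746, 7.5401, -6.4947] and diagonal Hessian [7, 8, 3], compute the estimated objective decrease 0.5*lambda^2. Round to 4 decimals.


Step 1: H is diagonal, so H^(-1) * g = [0.8964, 0.9425, -2.1649].
Step 2: g^T H^(-1) g = sum_i g_i^2 / H_ii
  = (6.2746)^2/7 + (7.5401)^2/8 + (-6.4947)^2/3
  = 5.6244 + 7.1066 + 14.0604 = 26.7914
Step 3: Objective decrease = 0.5 * g^T H^(-1) g = 13.3957


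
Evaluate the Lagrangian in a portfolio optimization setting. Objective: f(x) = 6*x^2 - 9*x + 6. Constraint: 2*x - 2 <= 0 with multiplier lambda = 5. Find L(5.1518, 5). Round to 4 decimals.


Step 1: Evaluate f(x).
f(5.1518) = 6*5.1518^2 - 9*5.1518 + 6 = 118.8801
Step 2: Evaluate g(x).
g(5.1518) = 2*5.1518 - 2 = 8.3036
Step 3: Compute Lagrangian.
L = 118.8801 + 5*8.3036 = 160.3981


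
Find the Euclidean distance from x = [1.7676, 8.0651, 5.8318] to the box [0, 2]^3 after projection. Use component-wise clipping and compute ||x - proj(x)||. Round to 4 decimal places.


Project each component onto [0, 2].
clip(1.7676) = 1.7676, clip(8.0651) = 2.0, clip(5.8318) = 2.0
Projection = [1.7676, 2.0, 2.0]
Squared diffs: [0.0, 36.7854, 14.6827]
Distance = sqrt(51.4681) = 7.1741


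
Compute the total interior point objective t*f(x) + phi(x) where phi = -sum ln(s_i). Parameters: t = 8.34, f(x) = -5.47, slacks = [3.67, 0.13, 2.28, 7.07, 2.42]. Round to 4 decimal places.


Step 1: Compute log-barrier.
ln values: [1.3002, -2.0402, 0.8242, 1.9559, 0.8838]
phi = -(1.3002 - 2.0402 + 0.8242 + 1.9559 + 0.8838) = -2.9238
Step 2: Compute augmented objective.
t*f(x) = 8.34*-5.47 = -45.6198
Total = -45.6198 - 2.9238 = -48.5436


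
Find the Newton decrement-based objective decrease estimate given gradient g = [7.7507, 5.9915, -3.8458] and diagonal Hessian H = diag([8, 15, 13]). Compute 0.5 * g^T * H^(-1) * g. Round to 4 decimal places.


Step 1: H is diagonal, so H^(-1) * g = [0.9688, 0.3994, -0.2958].
Step 2: g^T H^(-1) g = sum_i g_i^2 / H_ii
  = (7.7507)^2/8 + (5.9915)^2/15 + (-3.8458)^2/13
  = 7.5092 + 2.3932 + 1.1377 = 11.0401
Step 3: Objective decrease = 0.5 * g^T H^(-1) g = 5.52


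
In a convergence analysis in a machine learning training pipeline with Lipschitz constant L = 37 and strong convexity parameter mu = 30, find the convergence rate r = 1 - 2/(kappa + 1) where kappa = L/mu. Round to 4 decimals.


Step 1: Compute the condition number.
kappa = L/mu = 37/30 = 1.2333
Step 2: Compute the convergence rate.
r = 1 - 2/(kappa + 1) = 1 - 2*mu/(L + mu) = (L - mu)/(L + mu) = 7/67 = 0.1045


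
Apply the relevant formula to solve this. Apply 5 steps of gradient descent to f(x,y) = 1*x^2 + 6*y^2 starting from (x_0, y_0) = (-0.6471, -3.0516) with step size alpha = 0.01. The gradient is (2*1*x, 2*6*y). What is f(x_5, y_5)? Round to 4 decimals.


Gradient descent on f(x,y) = 1*x^2 + 6*y^2.
Starting point: (-0.6471, -3.0516), alpha = 0.01
Step 1: grad_x = 2*1*-0.6471 = -1.2942, grad_y = 2*6*-3.0516 = -36.6192
  x_1 = -0.6471 - 0.01*-1.2942 = -0.6342
  y_1 = -3.0516 - 0.01*-36.6192 = -2.6854
Step 2: grad_x = 2*1*-0.6342 = -1.2683, grad_y = 2*6*-2.6854 = -32.2249
  x_2 = -0.6342 - 0.01*-1.2683 = -0.6215
  y_2 = -2.6854 - 0.01*-32.2249 = -2.3632
Step 3: grad_x = 2*1*-0.6215 = -1.2429, grad_y = 2*6*-2.3632 = -28.3579
  x_3 = -0.6215 - 0.01*-1.2429 = -0.609
  y_3 = -2.3632 - 0.01*-28.3579 = -2.0796
Step 4: grad_x = 2*1*-0.609 = -1.2181, grad_y = 2*6*-2.0796 = -24.955
  x_4 = -0.609 - 0.01*-1.2181 = -0.5969
  y_4 = -2.0796 - 0.01*-24.955 = -1.83
Step 5: grad_x = 2*1*-0.5969 = -1.1937, grad_y = 2*6*-1.83 = -21.9604
  x_5 = -0.5969 - 0.01*-1.1937 = -0.5849
  y_5 = -1.83 - 0.01*-21.9604 = -1.6104
f(-0.5849, -1.6104) = 1*(-0.5849)^2 + 6*(-1.6104)^2 = 15.903


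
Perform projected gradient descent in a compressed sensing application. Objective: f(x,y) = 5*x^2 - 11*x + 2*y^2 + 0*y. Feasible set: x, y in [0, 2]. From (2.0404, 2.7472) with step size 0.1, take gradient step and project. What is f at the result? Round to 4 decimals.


Step 1: Compute gradient at (2.0404, 2.7472).
grad_x = 2*5*2.0404 - 11 = 9.404
grad_y = 2*2*2.7472 + 0 = 10.9888
Step 2: Gradient step.
x_raw = 2.0404 - 0.1*9.404 = 1.1
y_raw = 2.7472 - 0.1*10.9888 = 1.6483
Step 3: Project onto [0, 2].
x_proj = clip(1.1) = 1.1
y_proj = clip(1.6483) = 1.6483
Step 4: Evaluate f.
f(1.1, 1.6483) = -0.6161


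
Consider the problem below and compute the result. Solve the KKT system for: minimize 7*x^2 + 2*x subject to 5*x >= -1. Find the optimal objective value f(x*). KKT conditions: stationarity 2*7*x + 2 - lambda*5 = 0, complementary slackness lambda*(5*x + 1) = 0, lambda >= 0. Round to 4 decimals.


Step 1: Try lambda = 0 (constraint inactive).
Stationarity: 2*7*x + 2 = 0
x* = -2/(2*7) = -1/7 = -0.1429 (rounded; the exact value -1/7 is used below)
Check constraint: 5*-0.1429 = -0.7145 >= -1 -- satisfied.
Step 2: Compute optimal value.
f(x*) = 7*(-1/7)^2 + 2*(-1/7) = -0.1429


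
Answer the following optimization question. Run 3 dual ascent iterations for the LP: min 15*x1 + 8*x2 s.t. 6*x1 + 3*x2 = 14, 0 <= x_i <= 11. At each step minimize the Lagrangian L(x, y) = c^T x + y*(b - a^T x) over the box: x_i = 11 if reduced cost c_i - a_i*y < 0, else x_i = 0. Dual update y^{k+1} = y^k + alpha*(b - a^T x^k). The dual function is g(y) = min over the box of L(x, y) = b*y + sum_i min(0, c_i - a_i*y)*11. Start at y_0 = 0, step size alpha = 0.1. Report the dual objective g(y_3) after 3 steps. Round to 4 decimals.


Dual ascent for LP: min 15*x1 + 8*x2, 6*x1 + 3*x2 = 14, 0 <= x_i <= 11
Step 1: y^k = 0.0, reduced costs: (15.0, 8.0)
  x^k = (0.0, 0.0), subgradient = b - a^T x = 14.0
  y^{k+1} = 0.0 + 0.1*14.0 = 1.4
Step 2: y^k = 1.4, reduced costs: (6.6, 3.8)
  x^k = (0.0, 0.0), subgradient = b - a^T x = 14.0
  y^{k+1} = 1.4 + 0.1*14.0 = 2.8
Step 3: y^k = 2.8, reduced costs: (-1.8, -0.4)
  x^k = (11.0, 11.0), subgradient = b - a^T x = -85.0
  y^{k+1} = 2.8 + 0.1*-85.0 = -5.7
Dual objective at y_3 = -5.7: reduced costs (49.2, 25.1), box minimizer x = (0.0, 0.0)
g(y_3) = b*y + (c1 - a1*y)*x1 + (c2 - a2*y)*x2 = 14*(-5.7) + 49.2*0.0 + 25.1*0.0 = -79.8 + 0.0 + 0.0 = -79.8


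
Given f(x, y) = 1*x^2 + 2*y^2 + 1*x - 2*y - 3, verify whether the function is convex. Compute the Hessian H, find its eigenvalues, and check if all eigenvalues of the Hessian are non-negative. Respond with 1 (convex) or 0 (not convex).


The Hessian of f(x,y) = 1*x^2 + 2*y^2 + 1*x - 2*y - 3 is:
H = [[2, 0], [0, 4]]
Trace = 2 + 4 = 6
Determinant = 2*4 - (0)^2 = 8
Discriminant = (6)^2 - 4*8 = 4.0
Eigenvalues: lambda_1 = 2.0, lambda_2 = 4.0
The function is convex.

1


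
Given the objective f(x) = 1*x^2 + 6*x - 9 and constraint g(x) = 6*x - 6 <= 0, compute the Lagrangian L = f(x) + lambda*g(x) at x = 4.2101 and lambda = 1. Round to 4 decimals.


Step 1: Evaluate f(x).
f(4.2101) = 1*4.2101^2 + 6*4.2101 - 9 = 33.9855
Step 2: Evaluate g(x).
g(4.2101) = 6*4.2101 - 6 = 19.2606
Step 3: Compute Lagrangian.
L = 33.9855 + 1*19.2606 = 53.2461


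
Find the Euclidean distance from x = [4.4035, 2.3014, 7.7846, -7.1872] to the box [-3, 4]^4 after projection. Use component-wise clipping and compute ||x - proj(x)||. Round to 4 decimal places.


Project each component onto [-3, 4].
clip(4.4035) = 4.0, clip(2.3014) = 2.3014, clip(7.7846) = 4.0, clip(-7.1872) = -3.0
Projection = [4.0, 2.3014, 4.0, -3.0]
Squared diffs: [0.1628, 0.0, 14.3232, 17.5326]
Distance = sqrt(32.0186) = 5.6585


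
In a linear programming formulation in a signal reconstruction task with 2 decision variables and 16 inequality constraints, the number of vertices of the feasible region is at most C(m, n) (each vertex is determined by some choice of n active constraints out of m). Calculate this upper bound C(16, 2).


Each vertex corresponds to some choice of n active constraints out of m, so the number of vertices is at most C(m, n) = m! / (n!(m-n)!).
m = 16, n = 2
Numerator: 16 * 15
Denominator: 2! = 2
C(16, 2) = 120


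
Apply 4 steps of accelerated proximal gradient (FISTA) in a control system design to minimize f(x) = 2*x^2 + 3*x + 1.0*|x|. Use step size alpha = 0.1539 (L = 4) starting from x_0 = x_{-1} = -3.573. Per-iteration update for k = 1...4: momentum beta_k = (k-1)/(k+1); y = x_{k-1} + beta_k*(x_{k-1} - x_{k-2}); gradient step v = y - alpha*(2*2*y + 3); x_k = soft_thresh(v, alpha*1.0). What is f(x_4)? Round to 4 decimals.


FISTA on f(x) = 2*x^2 + 3*x + 1.0*|x|
L = 4, alpha = 0.1539
Iteration 1: beta = 0.0, y = -3.573 + 0.0*(-3.573 + 3.573) = -3.573
  grad(y) = -11.292, v = y - alpha*grad = -1.8352
  prox(v) = soft_thresh(-1.8352, 0.1539) = -1.6813
Iteration 2: beta = 0.3333, y = -1.6813 + 0.3333*(-1.6813 + 3.573) = -1.0507
  grad(y) = -1.2027, v = y - alpha*grad = -0.8656
  prox(v) = soft_thresh(-0.8656, 0.1539) = -0.7117
Iteration 3: beta = 0.5, y = -0.7117 + 0.5*(-0.7117 + 1.6813) = -0.2269
  grad(y) = 2.0924, v = y - alpha*grad = -0.5489
  prox(v) = soft_thresh(-0.5489, 0.1539) = -0.395
Iteration 4: beta = 0.6, y = -0.395 + 0.6*(-0.395 + 0.7117) = -0.205
  grad(y) = 2.1799, v = y - alpha*grad = -0.5405
  prox(v) = soft_thresh(-0.5405, 0.1539) = -0.3866
f(x_4) = 2*(-0.3866)^2 + 3*(-0.3866) + 1.0*|-0.3866| = -0.4743


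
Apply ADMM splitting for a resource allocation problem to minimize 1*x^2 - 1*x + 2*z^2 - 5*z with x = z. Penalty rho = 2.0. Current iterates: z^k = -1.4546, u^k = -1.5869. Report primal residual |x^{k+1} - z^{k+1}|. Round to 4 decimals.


ADMM iteration with rho = 2.0, z^k = -1.4546, u^k = -1.5869
Step 1: x-update.
Minimize 1*x^2 - 1*x + (2.0/2)*(x + 1.4546 - 1.5869)^2
FOC: (2*1 + 2.0)*x = 1 + 2.0*(-1.4546 + 1.5869)
x^{k+1} = 0.3162
Step 2: z-update.
Minimize 2*z^2 - 5*z + (2.0/2)*(0.3162 - z - 1.5869)^2
FOC: (2*2 + 2.0)*z = 5 + 2.0*(0.3162 - 1.5869)
z^{k+1} = 0.4098
Step 3: u-update.
u^{k+1} = -1.5869 + 0.3162 - 0.4098 = -1.6805
Step 4: Primal residual = |0.3162 - 0.4098| = 0.0936


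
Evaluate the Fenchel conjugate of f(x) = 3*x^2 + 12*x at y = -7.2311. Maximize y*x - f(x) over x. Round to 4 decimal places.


f*(y) = sup_x {y*x - a*x^2 - b*x} = sup_x {(y-b)*x - a*x^2}
FOC: (y - b) - 2a*x = 0 => x* = (y - b)/(2a)
x* = (-7.2311 - 12)/(2*3) = -3.2052
f*(-7.2311) = (y-b)^2/(4a) = (-7.2311 - 12)^2/(4*3)
= 369.8352/12 = 30.8196


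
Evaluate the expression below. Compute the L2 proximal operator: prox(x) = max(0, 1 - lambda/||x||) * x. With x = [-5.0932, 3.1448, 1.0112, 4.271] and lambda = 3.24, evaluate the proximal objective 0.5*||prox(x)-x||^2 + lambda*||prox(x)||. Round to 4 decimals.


Step 1: Compute ||x||.
||x|| = 7.4226
Step 2: Compute scaling factor.
scale = max(0, 1 - 3.24/7.4226) = 0.5635
Step 3: prox(x) = [-2.87, 1.7721, 0.5698, 2.4067]
||prox(x)|| = 4.1826
Step 4: Proximal objective.
0.5*||prox-x||^2 = 5.2488
lambda*||prox|| = 13.5516
Total = 18.8003


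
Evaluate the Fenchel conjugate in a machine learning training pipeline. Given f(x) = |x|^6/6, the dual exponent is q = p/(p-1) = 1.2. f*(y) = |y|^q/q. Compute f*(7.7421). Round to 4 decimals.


The conjugate exponent q satisfies 1/p + 1/q = 1.
p = 6, so q = 6/(6 - 1) = 1.2
|y|^q = 7.7421^1.2 = 11.6582
f*(7.7421) = 11.6582 / 1.2 = 9.7151


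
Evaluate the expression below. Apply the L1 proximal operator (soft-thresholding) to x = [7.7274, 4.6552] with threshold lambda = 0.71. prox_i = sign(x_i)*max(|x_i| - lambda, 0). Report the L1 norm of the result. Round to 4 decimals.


Soft-thresholding with lambda = 0.71:
prox(7.7274) = sign(7.7274)*max(|7.7274| - 0.71, 0) = 7.0174
prox(4.6552) = sign(4.6552)*max(|4.6552| - 0.71, 0) = 3.9452
prox(x) = [7.0174, 3.9452]
||prox(x)||_1 = 7.0174 + 3.9452 = 10.9626


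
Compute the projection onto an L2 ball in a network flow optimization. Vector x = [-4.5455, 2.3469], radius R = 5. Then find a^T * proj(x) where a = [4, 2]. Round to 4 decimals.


Step 1: Compute ||x|| (intermediates to 6 decimals).
||x|| = sqrt((-4.5455)^2 + 2.3469^2) = 5.115614
Step 2: Project.
Since ||x|| > R, scale = R/||x|| = 5/5.115614 = 0.9774, proj(x) = scale * x
proj(x) = [-4.442772, 2.29386]
Step 3: Dot product.
a^T * proj(x) = 4*(-4.442772) + 2*2.29386 = -13.1834


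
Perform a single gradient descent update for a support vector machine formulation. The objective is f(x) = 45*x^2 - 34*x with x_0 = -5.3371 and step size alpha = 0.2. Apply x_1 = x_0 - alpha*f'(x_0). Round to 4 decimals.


We compute the gradient at x_0 and apply the update.
f'(x) = 90*x - 34
f'(-5.3371) = 90*-5.3371 - 34 = -514.339
x_1 = -5.3371 - 0.2*-514.339 = 97.5307


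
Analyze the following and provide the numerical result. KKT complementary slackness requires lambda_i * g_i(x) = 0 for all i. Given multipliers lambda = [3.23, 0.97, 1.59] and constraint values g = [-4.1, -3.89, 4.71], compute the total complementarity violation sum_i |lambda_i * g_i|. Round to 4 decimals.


KKT complementary slackness check:
lambda_1 * g_1 = 3.23 * -4.1 = -13.243
lambda_2 * g_2 = 0.97 * -3.89 = -3.7733
lambda_3 * g_3 = 1.59 * 4.71 = 7.4889
Total violation = 13.243 + 3.7733 + 7.4889 = 24.5052


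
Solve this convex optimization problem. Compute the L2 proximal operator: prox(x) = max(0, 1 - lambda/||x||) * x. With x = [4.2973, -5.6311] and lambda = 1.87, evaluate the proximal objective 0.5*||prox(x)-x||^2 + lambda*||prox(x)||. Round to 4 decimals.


Step 1: Compute ||x||.
||x|| = 7.0835
Step 2: Compute scaling factor.
scale = max(0, 1 - 1.87/7.0835) = 0.736
Step 3: prox(x) = [3.1628, -4.1445]
||prox(x)|| = 5.2135
Step 4: Proximal objective.
0.5*||prox-x||^2 = 1.7485
lambda*||prox|| = 9.7492
Total = 11.4977


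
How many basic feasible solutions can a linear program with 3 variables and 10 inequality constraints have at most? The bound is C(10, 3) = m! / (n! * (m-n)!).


Each vertex corresponds to some choice of n active constraints out of m, so the number of vertices is at most C(m, n) = m! / (n!(m-n)!).
m = 10, n = 3
Numerator: 10 * 9 * 8
Denominator: 3! = 6
C(10, 3) = 120


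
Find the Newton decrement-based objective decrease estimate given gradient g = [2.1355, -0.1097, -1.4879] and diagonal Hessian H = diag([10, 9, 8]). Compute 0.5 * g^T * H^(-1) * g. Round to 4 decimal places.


Step 1: H is diagonal, so H^(-1) * g = [0.2136, -0.0122, -0.186].
Step 2: g^T H^(-1) g = sum_i g_i^2 / H_ii
  = (2.1355)^2/10 + (-0.1097)^2/9 + (-1.4879)^2/8
  = 0.456 + 0.0013 + 0.2767 = 0.7341
Step 3: Objective decrease = 0.5 * g^T H^(-1) g = 0.3671


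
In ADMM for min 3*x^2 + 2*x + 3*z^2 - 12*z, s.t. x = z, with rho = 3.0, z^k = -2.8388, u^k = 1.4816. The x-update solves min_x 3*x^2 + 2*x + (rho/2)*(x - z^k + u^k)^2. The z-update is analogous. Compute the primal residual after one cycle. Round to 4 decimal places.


ADMM iteration with rho = 3.0, z^k = -2.8388, u^k = 1.4816
Step 1: x-update.
Minimize 3*x^2 + 2*x + (3.0/2)*(x + 2.8388 + 1.4816)^2
FOC: (2*3 + 3.0)*x = -2 + 3.0*(-2.8388 - 1.4816)
x^{k+1} = -1.6624
Step 2: z-update.
Minimize 3*z^2 - 12*z + (3.0/2)*(-1.6624 - z + 1.4816)^2
FOC: (2*3 + 3.0)*z = 12 + 3.0*(-1.6624 + 1.4816)
z^{k+1} = 1.2731
Step 3: u-update.
u^{k+1} = 1.4816 - 1.6624 - 1.2731 = -1.4538
Step 4: Primal residual = |-1.6624 - 1.2731| = 2.9354


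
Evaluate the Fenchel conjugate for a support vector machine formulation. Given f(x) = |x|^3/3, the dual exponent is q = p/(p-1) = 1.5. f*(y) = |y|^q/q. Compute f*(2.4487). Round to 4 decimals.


The conjugate exponent q satisfies 1/p + 1/q = 1.
p = 3, so q = 3/(3 - 1) = 1.5
|y|^q = 2.4487^1.5 = 3.8318
f*(2.4487) = 3.8318 / 1.5 = 2.5545


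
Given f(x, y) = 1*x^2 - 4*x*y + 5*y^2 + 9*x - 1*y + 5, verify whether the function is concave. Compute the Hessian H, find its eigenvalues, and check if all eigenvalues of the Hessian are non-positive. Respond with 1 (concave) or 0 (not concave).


The Hessian of f(x,y) = 1*x^2 - 4*x*y + 5*y^2 + 9*x - 1*y + 5 is:
H = [[2, -4], [-4, 10]]
Trace = 2 + 10 = 12
Determinant = 2*10 - (-4)^2 = 4
Discriminant = (12)^2 - 4*4 = 128.0
Eigenvalues: lambda_1 = 0.3431, lambda_2 = 11.6569
The function is not concave.

0


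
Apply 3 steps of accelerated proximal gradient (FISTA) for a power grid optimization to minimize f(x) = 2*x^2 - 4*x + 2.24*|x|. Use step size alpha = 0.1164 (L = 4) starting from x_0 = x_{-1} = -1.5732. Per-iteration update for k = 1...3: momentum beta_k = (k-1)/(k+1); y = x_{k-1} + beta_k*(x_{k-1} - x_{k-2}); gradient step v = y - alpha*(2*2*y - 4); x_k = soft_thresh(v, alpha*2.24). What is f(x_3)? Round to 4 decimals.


FISTA on f(x) = 2*x^2 - 4*x + 2.24*|x|
L = 4, alpha = 0.1164
Iteration 1: beta = 0.0, y = -1.5732 + 0.0*(-1.5732 + 1.5732) = -1.5732
  grad(y) = -10.2928, v = y - alpha*grad = -0.3751
  prox(v) = soft_thresh(-0.3751, 0.2607) = -0.1144
Iteration 2: beta = 0.3333, y = -0.1144 + 0.3333*(-0.1144 + 1.5732) = 0.3719
  grad(y) = -2.5124, v = y - alpha*grad = 0.6643
  prox(v) = soft_thresh(0.6643, 0.2607) = 0.4036
Iteration 3: beta = 0.5, y = 0.4036 + 0.5*(0.4036 + 0.1144) = 0.6626
  grad(y) = -1.3496, v = y - alpha*grad = 0.8197
  prox(v) = soft_thresh(0.8197, 0.2607) = 0.559
f(x_3) = 2*0.559^2 - 4*0.559 + 2.24*|0.559| = -0.3589


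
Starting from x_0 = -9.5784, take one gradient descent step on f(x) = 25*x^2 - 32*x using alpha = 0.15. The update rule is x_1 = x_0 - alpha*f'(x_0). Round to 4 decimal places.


We compute the gradient at x_0 and apply the update.
f'(x) = 50*x - 32
f'(-9.5784) = 50*-9.5784 - 32 = -510.92
x_1 = -9.5784 - 0.15*-510.92 = 67.0596


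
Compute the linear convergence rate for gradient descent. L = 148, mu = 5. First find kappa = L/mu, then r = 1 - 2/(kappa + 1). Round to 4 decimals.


Step 1: Compute the condition number.
kappa = L/mu = 148/5 = 29.6
Step 2: Compute the convergence rate.
r = 1 - 2/(kappa + 1) = 1 - 2*mu/(L + mu) = (L - mu)/(L + mu) = 143/153 = 0.9346


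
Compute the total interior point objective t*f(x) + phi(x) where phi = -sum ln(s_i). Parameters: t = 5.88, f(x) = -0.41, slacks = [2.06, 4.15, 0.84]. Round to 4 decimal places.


Step 1: Compute log-barrier.
ln values: [0.7227, 1.4231, -0.1744]
phi = -(0.7227 + 1.4231 - 0.1744) = -1.9715
Step 2: Compute augmented objective.
t*f(x) = 5.88*-0.41 = -2.4108
Total = -2.4108 - 1.9715 = -4.3823


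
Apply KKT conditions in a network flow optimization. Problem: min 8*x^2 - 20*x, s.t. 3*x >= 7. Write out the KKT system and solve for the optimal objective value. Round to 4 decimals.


Step 1: Try lambda = 0 (constraint inactive).
x_unc = 20/(2*8) = 1.25
Check: 3*1.25 = 3.75 < 7 -- violated!
Step 2: Constraint must be active: 3*x = 7
x* = 7/3 = 2.3333 (rounded; the exact value 7/3 is used below)
lambda = (2*8*(7/3) - 20)/3 = 5.7778
Step 3: Compute optimal value.
f(x*) = 8*(7/3)^2 - 20*(7/3) = -3.1111


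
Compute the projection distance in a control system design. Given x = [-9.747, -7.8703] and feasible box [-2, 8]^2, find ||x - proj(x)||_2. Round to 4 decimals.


Project each component onto [-2, 8].
clip(-9.747) = -2.0, clip(-7.8703) = -2.0
Projection = [-2.0, -2.0]
Squared diffs: [60.016, 34.4604]
Distance = sqrt(94.4764) = 9.7199


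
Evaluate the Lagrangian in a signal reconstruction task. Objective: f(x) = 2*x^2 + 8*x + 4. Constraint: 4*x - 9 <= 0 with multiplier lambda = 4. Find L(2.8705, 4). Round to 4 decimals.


Step 1: Evaluate f(x).
f(2.8705) = 2*2.8705^2 + 8*2.8705 + 4 = 43.4435
Step 2: Evaluate g(x).
g(2.8705) = 4*2.8705 - 9 = 2.482
Step 3: Compute Lagrangian.
L = 43.4435 + 4*2.482 = 53.3715


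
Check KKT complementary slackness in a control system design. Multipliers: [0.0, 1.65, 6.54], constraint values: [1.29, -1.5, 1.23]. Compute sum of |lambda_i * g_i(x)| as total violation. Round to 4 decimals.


KKT complementary slackness check:
lambda_1 * g_1 = 0.0 * 1.29 = 0.0
lambda_2 * g_2 = 1.65 * -1.5 = -2.475
lambda_3 * g_3 = 6.54 * 1.23 = 8.0442
Total violation = 0.0 + 2.475 + 8.0442 = 10.5192


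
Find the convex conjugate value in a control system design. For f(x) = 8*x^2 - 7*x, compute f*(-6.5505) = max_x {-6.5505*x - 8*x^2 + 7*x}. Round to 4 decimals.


f*(y) = sup_x {y*x - a*x^2 - b*x} = sup_x {(y-b)*x - a*x^2}
FOC: (y - b) - 2a*x = 0 => x* = (y - b)/(2a)
x* = (-6.5505 + 7)/(2*8) = 0.0281
f*(-6.5505) = (y-b)^2/(4a) = (-6.5505 + 7)^2/(4*8)
= 0.2021/32 = 0.0063


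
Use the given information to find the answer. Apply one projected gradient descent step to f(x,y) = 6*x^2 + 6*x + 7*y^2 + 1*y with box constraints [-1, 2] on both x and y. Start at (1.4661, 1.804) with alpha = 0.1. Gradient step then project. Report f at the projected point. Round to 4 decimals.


Step 1: Compute gradient at (1.4661, 1.804).
grad_x = 2*6*1.4661 + 6 = 23.5932
grad_y = 2*7*1.804 + 1 = 26.256
Step 2: Gradient step.
x_raw = 1.4661 - 0.1*23.5932 = -0.8932
y_raw = 1.804 - 0.1*26.256 = -0.8216
Step 3: Project onto [-1, 2].
x_proj = clip(-0.8932) = -0.8932
y_proj = clip(-0.8216) = -0.8216
Step 4: Evaluate f.
f(-0.8932, -0.8216) = 3.3313


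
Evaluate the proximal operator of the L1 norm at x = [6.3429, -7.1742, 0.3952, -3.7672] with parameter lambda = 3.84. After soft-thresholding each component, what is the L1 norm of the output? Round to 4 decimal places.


Soft-thresholding with lambda = 3.84:
prox(6.3429) = sign(6.3429)*max(|6.3429| - 3.84, 0) = 2.5029
prox(-7.1742) = sign(-7.1742)*max(|-7.1742| - 3.84, 0) = -3.3342
prox(0.3952) = sign(0.3952)*max(|0.3952| - 3.84, 0) = 0.0
prox(-3.7672) = sign(-3.7672)*max(|-3.7672| - 3.84, 0) = 0.0
prox(x) = [2.5029, -3.3342, 0.0, 0.0]
||prox(x)||_1 = 2.5029 + 3.3342 + 0.0 + 0.0 = 5.8371


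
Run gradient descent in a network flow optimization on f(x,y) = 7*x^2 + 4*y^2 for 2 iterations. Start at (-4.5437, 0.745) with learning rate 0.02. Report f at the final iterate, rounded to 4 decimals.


Gradient descent on f(x,y) = 7*x^2 + 4*y^2.
Starting point: (-4.5437, 0.745), alpha = 0.02
Step 1: grad_x = 2*7*-4.5437 = -63.6118, grad_y = 2*4*0.745 = 5.96
  x_1 = -4.5437 - 0.02*-63.6118 = -3.2715
  y_1 = 0.745 - 0.02*5.96 = 0.6258
Step 2: grad_x = 2*7*-3.2715 = -45.8005, grad_y = 2*4*0.6258 = 5.0064
  x_2 = -3.2715 - 0.02*-45.8005 = -2.3555
  y_2 = 0.6258 - 0.02*5.0064 = 0.5257
f(-2.3555, 0.5257) = 7*(-2.3555)^2 + 4*0.5257^2 = 39.9425


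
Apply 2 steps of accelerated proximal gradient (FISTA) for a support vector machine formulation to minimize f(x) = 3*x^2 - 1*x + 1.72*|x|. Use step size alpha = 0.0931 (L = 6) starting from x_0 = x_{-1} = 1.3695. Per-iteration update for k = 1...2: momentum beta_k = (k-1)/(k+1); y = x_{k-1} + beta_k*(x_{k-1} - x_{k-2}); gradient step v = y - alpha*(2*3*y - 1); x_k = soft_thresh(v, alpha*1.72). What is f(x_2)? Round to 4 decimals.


FISTA on f(x) = 3*x^2 - 1*x + 1.72*|x|
L = 6, alpha = 0.0931
Iteration 1: beta = 0.0, y = 1.3695 + 0.0*(1.3695 - 1.3695) = 1.3695
  grad(y) = 7.217, v = y - alpha*grad = 0.6976
  prox(v) = soft_thresh(0.6976, 0.1601) = 0.5375
Iteration 2: beta = 0.3333, y = 0.5375 + 0.3333*(0.5375 - 1.3695) = 0.2601
  grad(y) = 0.5607, v = y - alpha*grad = 0.2079
  prox(v) = soft_thresh(0.2079, 0.1601) = 0.0478
f(x_2) = 3*0.0478^2 - 1*0.0478 + 1.72*|0.0478| = 0.0413


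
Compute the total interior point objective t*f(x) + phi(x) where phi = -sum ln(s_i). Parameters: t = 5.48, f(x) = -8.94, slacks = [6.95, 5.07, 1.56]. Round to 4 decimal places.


Step 1: Compute log-barrier.
ln values: [1.9387, 1.6233, 0.4447]
phi = -(1.9387 + 1.6233 + 0.4447) = -4.0068
Step 2: Compute augmented objective.
t*f(x) = 5.48*-8.94 = -48.9912
Total = -48.9912 - 4.0068 = -52.998


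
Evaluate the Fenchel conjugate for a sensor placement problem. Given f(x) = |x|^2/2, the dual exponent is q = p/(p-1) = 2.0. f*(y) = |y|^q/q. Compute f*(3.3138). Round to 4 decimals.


The conjugate exponent q satisfies 1/p + 1/q = 1.
p = 2, so q = 2/(2 - 1) = 2.0
|y|^q = 3.3138^2.0 = 10.9813
f*(3.3138) = 10.9813 / 2.0 = 5.4906


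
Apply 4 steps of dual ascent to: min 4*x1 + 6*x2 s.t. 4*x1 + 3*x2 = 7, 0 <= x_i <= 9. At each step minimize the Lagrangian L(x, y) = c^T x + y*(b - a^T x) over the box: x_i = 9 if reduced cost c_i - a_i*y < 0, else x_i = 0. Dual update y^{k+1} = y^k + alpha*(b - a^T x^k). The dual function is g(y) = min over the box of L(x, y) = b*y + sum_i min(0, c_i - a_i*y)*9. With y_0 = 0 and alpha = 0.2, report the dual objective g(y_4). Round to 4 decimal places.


Dual ascent for LP: min 4*x1 + 6*x2, 4*x1 + 3*x2 = 7, 0 <= x_i <= 9
Step 1: y^k = 0.0, reduced costs: (4.0, 6.0)
  x^k = (0.0, 0.0), subgradient = b - a^T x = 7.0
  y^{k+1} = 0.0 + 0.2*7.0 = 1.4
Step 2: y^k = 1.4, reduced costs: (-1.6, 1.8)
  x^k = (9.0, 0.0), subgradient = b - a^T x = -29.0
  y^{k+1} = 1.4 + 0.2*-29.0 = -4.4
Step 3: y^k = -4.4, reduced costs: (21.6, 19.2)
  x^k = (0.0, 0.0), subgradient = b - a^T x = 7.0
  y^{k+1} = -4.4 + 0.2*7.0 = -3.0
Step 4: y^k = -3.0, reduced costs: (16.0, 15.0)
  x^k = (0.0, 0.0), subgradient = b - a^T x = 7.0
  y^{k+1} = -3.0 + 0.2*7.0 = -1.6
Dual objective at y_4 = -1.6: reduced costs (10.4, 10.8), box minimizer x = (0.0, 0.0)
g(y_4) = b*y + (c1 - a1*y)*x1 + (c2 - a2*y)*x2 = 7*(-1.6) + 10.4*0.0 + 10.8*0.0 = -11.2 + 0.0 + 0.0 = -11.2


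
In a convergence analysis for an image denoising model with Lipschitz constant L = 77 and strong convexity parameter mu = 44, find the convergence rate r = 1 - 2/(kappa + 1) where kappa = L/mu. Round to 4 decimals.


Step 1: Compute the condition number.
kappa = L/mu = 77/44 = 1.75
Step 2: Compute the convergence rate.
r = 1 - 2/(kappa + 1) = 1 - 2*mu/(L + mu) = (L - mu)/(L + mu) = 33/121 = 0.2727


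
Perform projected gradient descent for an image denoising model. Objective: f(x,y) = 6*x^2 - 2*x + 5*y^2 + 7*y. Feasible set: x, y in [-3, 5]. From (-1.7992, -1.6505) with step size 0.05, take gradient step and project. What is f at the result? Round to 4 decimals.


Step 1: Compute gradient at (-1.7992, -1.6505).
grad_x = 2*6*-1.7992 - 2 = -23.5904
grad_y = 2*5*-1.6505 + 7 = -9.505
Step 2: Gradient step.
x_raw = -1.7992 - 0.05*-23.5904 = -0.6197
y_raw = -1.6505 - 0.05*-9.505 = -1.1753
Step 3: Project onto [-3, 5].
x_proj = clip(-0.6197) = -0.6197
y_proj = clip(-1.1753) = -1.1753
Step 4: Evaluate f.
f(-0.6197, -1.1753) = 2.2227


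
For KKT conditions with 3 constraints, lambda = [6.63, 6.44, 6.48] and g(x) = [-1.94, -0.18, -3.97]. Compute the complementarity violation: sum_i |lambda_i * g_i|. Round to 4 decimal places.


KKT complementary slackness check:
lambda_1 * g_1 = 6.63 * -1.94 = -12.8622
lambda_2 * g_2 = 6.44 * -0.18 = -1.1592
lambda_3 * g_3 = 6.48 * -3.97 = -25.7256
Total violation = 12.8622 + 1.1592 + 25.7256 = 39.747


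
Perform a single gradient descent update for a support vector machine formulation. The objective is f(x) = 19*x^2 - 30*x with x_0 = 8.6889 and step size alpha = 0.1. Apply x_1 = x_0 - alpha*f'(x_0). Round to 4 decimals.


We compute the gradient at x_0 and apply the update.
f'(x) = 38*x - 30
f'(8.6889) = 38*8.6889 - 30 = 300.1782
x_1 = 8.6889 - 0.1*300.1782 = -21.3289


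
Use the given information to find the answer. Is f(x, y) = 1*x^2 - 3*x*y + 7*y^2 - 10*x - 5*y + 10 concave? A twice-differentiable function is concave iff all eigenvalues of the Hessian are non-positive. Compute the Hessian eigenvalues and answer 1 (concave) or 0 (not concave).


The Hessian of f(x,y) = 1*x^2 - 3*x*y + 7*y^2 - 10*x - 5*y + 10 is:
H = [[2, -3], [-3, 14]]
Trace = 2 + 14 = 16
Determinant = 2*14 - (-3)^2 = 19
Discriminant = (16)^2 - 4*19 = 180.0
Eigenvalues: lambda_1 = 1.2918, lambda_2 = 14.7082
The function is not concave.

0


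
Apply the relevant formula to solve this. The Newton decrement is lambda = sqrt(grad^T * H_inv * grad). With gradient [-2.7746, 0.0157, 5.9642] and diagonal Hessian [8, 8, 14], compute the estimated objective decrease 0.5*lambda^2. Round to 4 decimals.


Step 1: H is diagonal, so H^(-1) * g = [-0.3468, 0.002, 0.426].
Step 2: g^T H^(-1) g = sum_i g_i^2 / H_ii
  = (-2.7746)^2/8 + (0.0157)^2/8 + (5.9642)^2/14
  = 0.9623 + 0.0 + 2.5408 = 3.5032
Step 3: Objective decrease = 0.5 * g^T H^(-1) g = 1.7516


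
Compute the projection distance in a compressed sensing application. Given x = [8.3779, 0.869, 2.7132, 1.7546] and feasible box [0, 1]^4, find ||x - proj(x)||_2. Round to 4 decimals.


Project each component onto [0, 1].
clip(8.3779) = 1.0, clip(0.869) = 0.869, clip(2.7132) = 1.0, clip(1.7546) = 1.0
Projection = [1.0, 0.869, 1.0, 1.0]
Squared diffs: [54.4334, 0.0, 2.9351, 0.5694]
Distance = sqrt(57.9379) = 7.6117


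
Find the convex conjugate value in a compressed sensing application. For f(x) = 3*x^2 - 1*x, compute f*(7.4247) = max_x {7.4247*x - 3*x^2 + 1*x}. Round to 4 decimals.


f*(y) = sup_x {y*x - a*x^2 - b*x} = sup_x {(y-b)*x - a*x^2}
FOC: (y - b) - 2a*x = 0 => x* = (y - b)/(2a)
x* = (7.4247 + 1)/(2*3) = 1.4041
f*(7.4247) = (y-b)^2/(4a) = (7.4247 + 1)^2/(4*3)
= 70.9756/12 = 5.9146


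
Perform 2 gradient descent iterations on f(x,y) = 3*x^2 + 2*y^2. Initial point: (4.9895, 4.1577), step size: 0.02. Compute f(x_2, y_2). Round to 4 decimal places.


Gradient descent on f(x,y) = 3*x^2 + 2*y^2.
Starting point: (4.9895, 4.1577), alpha = 0.02
Step 1: grad_x = 2*3*4.9895 = 29.937, grad_y = 2*2*4.1577 = 16.6308
  x_1 = 4.9895 - 0.02*29.937 = 4.3908
  y_1 = 4.1577 - 0.02*16.6308 = 3.8251
Step 2: grad_x = 2*3*4.3908 = 26.3446, grad_y = 2*2*3.8251 = 15.3003
  x_2 = 4.3908 - 0.02*26.3446 = 3.8639
  y_2 = 3.8251 - 0.02*15.3003 = 3.5191
f(3.8639, 3.5191) = 3*3.8639^2 + 2*3.5191^2 = 69.5563


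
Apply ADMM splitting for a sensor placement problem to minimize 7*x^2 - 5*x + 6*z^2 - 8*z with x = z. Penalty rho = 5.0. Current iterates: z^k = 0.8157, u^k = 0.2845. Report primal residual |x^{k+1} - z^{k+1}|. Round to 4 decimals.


ADMM iteration with rho = 5.0, z^k = 0.8157, u^k = 0.2845
Step 1: x-update.
Minimize 7*x^2 - 5*x + (5.0/2)*(x - 0.8157 + 0.2845)^2
FOC: (2*7 + 5.0)*x = 5 + 5.0*(0.8157 - 0.2845)
x^{k+1} = 0.4029
Step 2: z-update.
Minimize 6*z^2 - 8*z + (5.0/2)*(0.4029 - z + 0.2845)^2
FOC: (2*6 + 5.0)*z = 8 + 5.0*(0.4029 + 0.2845)
z^{k+1} = 0.6728
Step 3: u-update.
u^{k+1} = 0.2845 + 0.4029 - 0.6728 = 0.0147
Step 4: Primal residual = |0.4029 - 0.6728| = 0.2698


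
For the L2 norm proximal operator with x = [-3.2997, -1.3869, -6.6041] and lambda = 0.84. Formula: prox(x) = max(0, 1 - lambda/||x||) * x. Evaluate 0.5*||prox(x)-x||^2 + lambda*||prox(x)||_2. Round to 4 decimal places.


Step 1: Compute ||x||.
||x|| = 7.5117
Step 2: Compute scaling factor.
scale = max(0, 1 - 0.84/7.5117) = 0.8882
Step 3: prox(x) = [-2.9307, -1.2318, -5.8656]
||prox(x)|| = 6.6717
Step 4: Proximal objective.
0.5*||prox-x||^2 = 0.3528
lambda*||prox|| = 5.6042
Total = 5.957


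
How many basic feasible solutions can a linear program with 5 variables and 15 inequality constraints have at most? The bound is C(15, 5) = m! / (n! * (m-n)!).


Each vertex corresponds to some choice of n active constraints out of m, so the number of vertices is at most C(m, n) = m! / (n!(m-n)!).
m = 15, n = 5
Numerator: 15 * 14 * 13 * 12 * 11
Denominator: 5! = 120
C(15, 5) = 3003


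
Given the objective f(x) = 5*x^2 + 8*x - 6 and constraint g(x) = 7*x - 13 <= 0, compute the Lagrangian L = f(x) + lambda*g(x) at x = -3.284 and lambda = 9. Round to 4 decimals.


Step 1: Evaluate f(x).
f(-3.284) = 5*(-3.284)^2 + 8*(-3.284) - 6 = 21.6513
Step 2: Evaluate g(x).
g(-3.284) = 7*-3.284 - 13 = -35.988
Step 3: Compute Lagrangian.
L = 21.6513 + 9*-35.988 = -302.2407


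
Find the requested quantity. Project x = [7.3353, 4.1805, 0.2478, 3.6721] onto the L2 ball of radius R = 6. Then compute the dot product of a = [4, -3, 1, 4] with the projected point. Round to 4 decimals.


Step 1: Compute ||x|| (intermediates to 6 decimals).
||x|| = sqrt(7.3353^2 + 4.1805^2 + 0.2478^2 + 3.6721^2) = 9.210262
Step 2: Project.
Since ||x|| > R, scale = R/||x|| = 6/9.210262 = 0.651447, proj(x) = scale * x
proj(x) = [4.778559, 2.723374, 0.161429, 2.392179]
Step 3: Dot product.
a^T * proj(x) = 4*4.778559 - 3*2.723374 + 1*0.161429 + 4*2.392179 = 20.6743


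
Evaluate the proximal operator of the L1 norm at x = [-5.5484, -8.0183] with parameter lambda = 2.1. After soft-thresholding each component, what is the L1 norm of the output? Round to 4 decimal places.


Soft-thresholding with lambda = 2.1:
prox(-5.5484) = sign(-5.5484)*max(|-5.5484| - 2.1, 0) = -3.4484
prox(-8.0183) = sign(-8.0183)*max(|-8.0183| - 2.1, 0) = -5.9183
prox(x) = [-3.4484, -5.9183]
||prox(x)||_1 = 3.4484 + 5.9183 = 9.3667


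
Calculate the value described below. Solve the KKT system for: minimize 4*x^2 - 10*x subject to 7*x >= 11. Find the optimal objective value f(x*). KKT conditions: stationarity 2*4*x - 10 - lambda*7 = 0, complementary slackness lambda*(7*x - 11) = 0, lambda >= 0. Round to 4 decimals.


Step 1: Try lambda = 0 (constraint inactive).
x_unc = 10/(2*4) = 1.25
Check: 7*1.25 = 8.75 < 11 -- violated!
Step 2: Constraint must be active: 7*x = 11
x* = 11/7 = 1.5714 (rounded; the exact value 11/7 is used below)
lambda = (2*4*(11/7) - 10)/7 = 0.3673
Step 3: Compute optimal value.
f(x*) = 4*(11/7)^2 - 10*(11/7) = -5.8367


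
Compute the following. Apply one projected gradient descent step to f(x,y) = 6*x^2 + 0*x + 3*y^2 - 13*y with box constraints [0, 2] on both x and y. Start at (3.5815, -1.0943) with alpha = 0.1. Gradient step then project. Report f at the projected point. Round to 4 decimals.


Step 1: Compute gradient at (3.5815, -1.0943).
grad_x = 2*6*3.5815 + 0 = 42.978
grad_y = 2*3*-1.0943 - 13 = -19.5658
Step 2: Gradient step.
x_raw = 3.5815 - 0.1*42.978 = -0.7163
y_raw = -1.0943 - 0.1*-19.5658 = 0.8623
Step 3: Project onto [0, 2].
x_proj = clip(-0.7163) = 0.0
y_proj = clip(0.8623) = 0.8623
Step 4: Evaluate f.
f(0.0, 0.8623) = -8.9791


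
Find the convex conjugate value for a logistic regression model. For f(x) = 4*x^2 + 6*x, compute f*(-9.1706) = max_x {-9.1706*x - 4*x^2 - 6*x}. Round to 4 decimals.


f*(y) = sup_x {y*x - a*x^2 - b*x} = sup_x {(y-b)*x - a*x^2}
FOC: (y - b) - 2a*x = 0 => x* = (y - b)/(2a)
x* = (-9.1706 - 6)/(2*4) = -1.8963
f*(-9.1706) = (y-b)^2/(4a) = (-9.1706 - 6)^2/(4*4)
= 230.1471/16 = 14.3842


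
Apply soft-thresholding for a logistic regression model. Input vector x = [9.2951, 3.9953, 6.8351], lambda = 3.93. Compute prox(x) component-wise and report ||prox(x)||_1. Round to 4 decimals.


Soft-thresholding with lambda = 3.93:
prox(9.2951) = sign(9.2951)*max(|9.2951| - 3.93, 0) = 5.3651
prox(3.9953) = sign(3.9953)*max(|3.9953| - 3.93, 0) = 0.0653
prox(6.8351) = sign(6.8351)*max(|6.8351| - 3.93, 0) = 2.9051
prox(x) = [5.3651, 0.0653, 2.9051]
||prox(x)||_1 = 5.3651 + 0.0653 + 2.9051 = 8.3355


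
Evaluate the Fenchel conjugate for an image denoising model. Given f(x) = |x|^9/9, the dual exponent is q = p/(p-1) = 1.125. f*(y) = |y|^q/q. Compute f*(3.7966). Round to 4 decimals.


The conjugate exponent q satisfies 1/p + 1/q = 1.
p = 9, so q = 9/(9 - 1) = 1.125
|y|^q = 3.7966^1.125 = 4.4856
f*(3.7966) = 4.4856 / 1.125 = 3.9872


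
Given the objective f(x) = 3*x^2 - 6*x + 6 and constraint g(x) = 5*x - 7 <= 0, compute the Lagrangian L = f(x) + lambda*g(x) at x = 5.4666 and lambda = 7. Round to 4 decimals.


Step 1: Evaluate f(x).
f(5.4666) = 3*5.4666^2 - 6*5.4666 + 6 = 62.8515
Step 2: Evaluate g(x).
g(5.4666) = 5*5.4666 - 7 = 20.333
Step 3: Compute Lagrangian.
L = 62.8515 + 7*20.333 = 205.1825


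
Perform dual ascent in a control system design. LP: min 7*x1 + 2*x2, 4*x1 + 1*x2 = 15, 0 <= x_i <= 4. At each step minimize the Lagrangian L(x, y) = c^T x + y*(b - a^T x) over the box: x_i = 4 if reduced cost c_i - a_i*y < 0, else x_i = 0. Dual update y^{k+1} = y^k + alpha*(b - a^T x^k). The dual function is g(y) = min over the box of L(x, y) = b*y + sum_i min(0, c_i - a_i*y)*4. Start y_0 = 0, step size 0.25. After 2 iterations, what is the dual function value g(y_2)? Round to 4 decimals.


Dual ascent for LP: min 7*x1 + 2*x2, 4*x1 + 1*x2 = 15, 0 <= x_i <= 4
Step 1: y^k = 0.0, reduced costs: (7.0, 2.0)
  x^k = (0.0, 0.0), subgradient = b - a^T x = 15.0
  y^{k+1} = 0.0 + 0.25*15.0 = 3.75
Step 2: y^k = 3.75, reduced costs: (-8.0, -1.75)
  x^k = (4.0, 4.0), subgradient = b - a^T x = -5.0
  y^{k+1} = 3.75 + 0.25*-5.0 = 2.5
Dual objective at y_2 = 2.5: reduced costs (-3.0, -0.5), box minimizer x = (4.0, 4.0)
g(y_2) = b*y + (c1 - a1*y)*x1 + (c2 - a2*y)*x2 = 15*2.5 + (-3.0)*4.0 + (-0.5)*4.0 = 37.5 - 12.0 - 2.0 = 23.5


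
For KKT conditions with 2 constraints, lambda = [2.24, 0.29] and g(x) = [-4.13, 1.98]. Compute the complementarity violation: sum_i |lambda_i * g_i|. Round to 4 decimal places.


KKT complementary slackness check:
lambda_1 * g_1 = 2.24 * -4.13 = -9.2512
lambda_2 * g_2 = 0.29 * 1.98 = 0.5742
Total violation = 9.2512 + 0.5742 = 9.8254


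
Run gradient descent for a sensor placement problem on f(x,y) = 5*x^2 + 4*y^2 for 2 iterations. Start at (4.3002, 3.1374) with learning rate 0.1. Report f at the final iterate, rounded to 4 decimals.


Gradient descent on f(x,y) = 5*x^2 + 4*y^2.
Starting point: (4.3002, 3.1374), alpha = 0.1
Step 1: grad_x = 2*5*4.3002 = 43.002, grad_y = 2*4*3.1374 = 25.0992
  x_1 = 4.3002 - 0.1*43.002 = 0.0
  y_1 = 3.1374 - 0.1*25.0992 = 0.6275
Step 2: grad_x = 2*5*0.0 = 0.0, grad_y = 2*4*0.6275 = 5.0198
  x_2 = 0.0 - 0.1*0.0 = 0.0
  y_2 = 0.6275 - 0.1*5.0198 = 0.1255
f(0.0, 0.1255) = 5*0.0^2 + 4*0.1255^2 = 0.063


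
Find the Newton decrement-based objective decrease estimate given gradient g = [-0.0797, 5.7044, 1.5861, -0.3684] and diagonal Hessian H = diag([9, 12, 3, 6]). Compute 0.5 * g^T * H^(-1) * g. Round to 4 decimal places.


Step 1: H is diagonal, so H^(-1) * g = [-0.0089, 0.4754, 0.5287, -0.0614].
Step 2: g^T H^(-1) g = sum_i g_i^2 / H_ii
  = (-0.0797)^2/9 + (5.7044)^2/12 + (1.5861)^2/3 + (-0.3684)^2/6
  = 0.0007 + 2.7117 + 0.8386 + 0.0226 = 3.5736
Step 3: Objective decrease = 0.5 * g^T H^(-1) g = 1.7868


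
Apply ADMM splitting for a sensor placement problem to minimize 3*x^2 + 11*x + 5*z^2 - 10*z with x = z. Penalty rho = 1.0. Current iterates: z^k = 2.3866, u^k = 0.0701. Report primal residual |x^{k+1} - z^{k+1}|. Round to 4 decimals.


ADMM iteration with rho = 1.0, z^k = 2.3866, u^k = 0.0701
Step 1: x-update.
Minimize 3*x^2 + 11*x + (1.0/2)*(x - 2.3866 + 0.0701)^2
FOC: (2*3 + 1.0)*x = -11 + 1.0*(2.3866 - 0.0701)
x^{k+1} = -1.2405
Step 2: z-update.
Minimize 5*z^2 - 10*z + (1.0/2)*(-1.2405 - z + 0.0701)^2
FOC: (2*5 + 1.0)*z = 10 + 1.0*(-1.2405 + 0.0701)
z^{k+1} = 0.8027
Step 3: u-update.
u^{k+1} = 0.0701 - 1.2405 - 0.8027 = -1.9731
Step 4: Primal residual = |-1.2405 - 0.8027| = 2.0432


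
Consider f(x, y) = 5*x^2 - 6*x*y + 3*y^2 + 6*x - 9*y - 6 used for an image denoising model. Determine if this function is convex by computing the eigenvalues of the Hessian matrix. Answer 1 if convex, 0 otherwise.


The Hessian of f(x,y) = 5*x^2 - 6*x*y + 3*y^2 + 6*x - 9*y - 6 is:
H = [[10, -6], [-6, 6]]
Trace = 10 + 6 = 16
Determinant = 10*6 - (-6)^2 = 24
Discriminant = (16)^2 - 4*24 = 160.0
Eigenvalues: lambda_1 = 1.6754, lambda_2 = 14.3246
The function is convex.

1
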